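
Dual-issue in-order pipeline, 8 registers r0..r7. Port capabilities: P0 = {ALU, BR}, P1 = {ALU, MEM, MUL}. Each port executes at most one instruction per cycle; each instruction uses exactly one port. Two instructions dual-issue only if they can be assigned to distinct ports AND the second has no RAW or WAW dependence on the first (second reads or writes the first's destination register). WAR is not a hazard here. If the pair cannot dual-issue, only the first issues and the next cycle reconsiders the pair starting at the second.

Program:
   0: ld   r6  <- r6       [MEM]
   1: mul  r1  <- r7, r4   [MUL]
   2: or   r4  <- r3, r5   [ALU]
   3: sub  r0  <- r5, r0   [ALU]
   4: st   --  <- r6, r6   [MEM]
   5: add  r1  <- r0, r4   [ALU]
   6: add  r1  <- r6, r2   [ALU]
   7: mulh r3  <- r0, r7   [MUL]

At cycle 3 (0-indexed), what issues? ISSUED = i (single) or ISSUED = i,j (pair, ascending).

0. ld @i0  | no-port MEM/MUL
1. mul/or @i1,i2  | dual
2. sub/st @i3,i4  | dual
3. add @i5  | WAW r1
4. add/mulh @i6,i7  | dual

ISSUED = 5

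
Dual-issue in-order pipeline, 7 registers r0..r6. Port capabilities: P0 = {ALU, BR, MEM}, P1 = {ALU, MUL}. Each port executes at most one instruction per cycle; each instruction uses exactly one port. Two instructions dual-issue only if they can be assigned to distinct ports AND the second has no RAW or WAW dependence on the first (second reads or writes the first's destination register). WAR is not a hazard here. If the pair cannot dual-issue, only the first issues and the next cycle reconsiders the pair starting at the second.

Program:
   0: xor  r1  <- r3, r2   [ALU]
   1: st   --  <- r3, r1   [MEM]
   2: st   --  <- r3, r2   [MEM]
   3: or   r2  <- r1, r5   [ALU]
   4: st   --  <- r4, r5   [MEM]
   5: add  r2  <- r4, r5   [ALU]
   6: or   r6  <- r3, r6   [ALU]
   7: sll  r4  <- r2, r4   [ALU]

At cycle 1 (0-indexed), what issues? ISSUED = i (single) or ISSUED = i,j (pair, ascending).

ISSUED = 1

  cy0 -> i0 (xor.ALU) RAW r1
  cy1 -> i1 (st.MEM) no-port MEM/MEM
  cy2 -> i2/i3 (st.MEM/or.ALU) pair
  cy3 -> i4/i5 (st.MEM/add.ALU) pair
  cy4 -> i6/i7 (or.ALU/sll.ALU) pair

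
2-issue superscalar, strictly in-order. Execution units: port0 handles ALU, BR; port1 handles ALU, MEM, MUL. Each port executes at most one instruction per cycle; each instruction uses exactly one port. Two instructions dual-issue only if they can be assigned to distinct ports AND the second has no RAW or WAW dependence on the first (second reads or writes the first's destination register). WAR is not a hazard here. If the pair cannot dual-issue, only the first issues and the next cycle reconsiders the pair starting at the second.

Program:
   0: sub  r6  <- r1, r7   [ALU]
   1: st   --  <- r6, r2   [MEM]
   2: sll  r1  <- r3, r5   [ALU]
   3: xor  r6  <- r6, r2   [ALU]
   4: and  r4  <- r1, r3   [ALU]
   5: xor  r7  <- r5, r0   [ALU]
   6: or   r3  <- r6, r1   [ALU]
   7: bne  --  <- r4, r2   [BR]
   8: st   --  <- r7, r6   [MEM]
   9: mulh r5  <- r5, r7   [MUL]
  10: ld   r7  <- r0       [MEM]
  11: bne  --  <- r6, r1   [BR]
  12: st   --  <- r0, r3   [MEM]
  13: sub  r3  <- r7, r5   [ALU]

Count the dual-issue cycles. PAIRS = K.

PAIRS = 6

t=0 i0:sub.ALU ; RAW r6
t=1 i1&i2:st.MEM sll.ALU ; 2-wide
t=2 i3&i4:xor.ALU and.ALU ; 2-wide
t=3 i5&i6:xor.ALU or.ALU ; 2-wide
t=4 i7&i8:bne.BR st.MEM ; 2-wide
t=5 i9:mulh.MUL ; no-port MUL/MEM
t=6 i10&i11:ld.MEM bne.BR ; 2-wide
t=7 i12&i13:st.MEM sub.ALU ; 2-wide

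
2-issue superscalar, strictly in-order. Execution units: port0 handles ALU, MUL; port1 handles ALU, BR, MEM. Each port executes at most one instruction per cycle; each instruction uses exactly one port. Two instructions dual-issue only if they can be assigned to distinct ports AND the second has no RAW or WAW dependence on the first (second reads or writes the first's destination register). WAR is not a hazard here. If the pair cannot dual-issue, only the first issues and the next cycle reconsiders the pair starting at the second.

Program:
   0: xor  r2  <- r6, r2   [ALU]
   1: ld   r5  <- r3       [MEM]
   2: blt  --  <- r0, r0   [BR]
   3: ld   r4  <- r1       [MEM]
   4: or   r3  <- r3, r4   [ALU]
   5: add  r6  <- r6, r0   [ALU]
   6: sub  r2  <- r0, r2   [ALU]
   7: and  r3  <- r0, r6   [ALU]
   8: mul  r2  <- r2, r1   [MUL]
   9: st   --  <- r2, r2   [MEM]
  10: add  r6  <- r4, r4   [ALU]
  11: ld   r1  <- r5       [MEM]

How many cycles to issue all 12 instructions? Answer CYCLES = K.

  cy0 -> i0+i1 (xor.ALU+ld.MEM) 2-wide
  cy1 -> i2 (blt.BR) no-port BR/MEM
  cy2 -> i3 (ld.MEM) RAW r4
  cy3 -> i4+i5 (or.ALU+add.ALU) 2-wide
  cy4 -> i6+i7 (sub.ALU+and.ALU) 2-wide
  cy5 -> i8 (mul.MUL) RAW r2
  cy6 -> i9+i10 (st.MEM+add.ALU) 2-wide
  cy7 -> i11 (ld.MEM) tail

CYCLES = 8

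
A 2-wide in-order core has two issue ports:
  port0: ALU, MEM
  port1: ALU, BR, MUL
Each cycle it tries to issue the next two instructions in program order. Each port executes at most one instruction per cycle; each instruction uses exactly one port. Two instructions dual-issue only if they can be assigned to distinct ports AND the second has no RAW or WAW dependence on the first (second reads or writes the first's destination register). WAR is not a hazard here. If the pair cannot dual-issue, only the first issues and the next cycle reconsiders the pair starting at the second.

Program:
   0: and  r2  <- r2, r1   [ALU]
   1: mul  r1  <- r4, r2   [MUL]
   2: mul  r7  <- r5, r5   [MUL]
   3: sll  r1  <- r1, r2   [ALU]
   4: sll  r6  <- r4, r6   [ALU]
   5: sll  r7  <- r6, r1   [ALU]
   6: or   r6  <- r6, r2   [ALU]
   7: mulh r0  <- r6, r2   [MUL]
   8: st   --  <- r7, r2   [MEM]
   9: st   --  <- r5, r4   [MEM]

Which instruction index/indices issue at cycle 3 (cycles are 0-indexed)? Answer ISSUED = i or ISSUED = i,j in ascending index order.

c0: i0 and.ALU  RAW r2
c1: i1 mul.MUL  no-port MUL/MUL
c2: i2,i3 mul.MUL/sll.ALU  dual
c3: i4 sll.ALU  RAW r6
c4: i5,i6 sll.ALU/or.ALU  dual
c5: i7,i8 mulh.MUL/st.MEM  dual
c6: i9 st.MEM  tail

ISSUED = 4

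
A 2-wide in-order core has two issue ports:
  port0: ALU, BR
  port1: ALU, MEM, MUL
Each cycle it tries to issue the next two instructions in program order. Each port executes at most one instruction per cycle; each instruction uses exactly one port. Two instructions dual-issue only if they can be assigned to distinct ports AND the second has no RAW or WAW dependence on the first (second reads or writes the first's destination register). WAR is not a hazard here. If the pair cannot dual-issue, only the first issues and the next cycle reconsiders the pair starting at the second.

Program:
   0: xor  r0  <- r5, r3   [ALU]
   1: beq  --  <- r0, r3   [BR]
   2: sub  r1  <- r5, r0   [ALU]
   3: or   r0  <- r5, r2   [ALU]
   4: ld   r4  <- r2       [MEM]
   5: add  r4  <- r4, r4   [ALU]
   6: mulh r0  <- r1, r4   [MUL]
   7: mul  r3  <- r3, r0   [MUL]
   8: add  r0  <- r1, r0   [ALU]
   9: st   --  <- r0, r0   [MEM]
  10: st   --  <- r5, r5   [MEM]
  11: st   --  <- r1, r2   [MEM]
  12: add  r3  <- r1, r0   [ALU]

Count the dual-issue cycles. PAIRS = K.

0. xor @i0  | RAW r0
1. beq sub @i1,i2  | pair
2. or ld @i3,i4  | pair
3. add @i5  | RAW r4
4. mulh @i6  | no-port MUL/MUL
5. mul add @i7,i8  | pair
6. st @i9  | no-port MEM/MEM
7. st @i10  | no-port MEM/MEM
8. st add @i11,i12  | pair

PAIRS = 4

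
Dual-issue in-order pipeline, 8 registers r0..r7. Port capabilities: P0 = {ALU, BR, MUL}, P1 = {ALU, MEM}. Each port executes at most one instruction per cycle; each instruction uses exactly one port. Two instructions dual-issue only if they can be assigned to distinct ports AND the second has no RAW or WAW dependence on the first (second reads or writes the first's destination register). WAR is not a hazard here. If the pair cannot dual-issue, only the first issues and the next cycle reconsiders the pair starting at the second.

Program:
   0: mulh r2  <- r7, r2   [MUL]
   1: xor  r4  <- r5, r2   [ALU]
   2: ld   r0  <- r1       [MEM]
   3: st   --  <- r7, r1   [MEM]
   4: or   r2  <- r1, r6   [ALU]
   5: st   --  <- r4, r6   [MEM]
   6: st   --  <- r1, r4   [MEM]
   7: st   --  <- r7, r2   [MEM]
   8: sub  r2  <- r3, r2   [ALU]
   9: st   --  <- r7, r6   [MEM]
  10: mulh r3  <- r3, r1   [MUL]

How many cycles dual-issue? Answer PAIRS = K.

#0 head=0: mulh i0 RAW r2
#1 head=1: xor;ld i1/i2 pair
#2 head=3: st;or i3/i4 pair
#3 head=5: st i5 no-port MEM/MEM
#4 head=6: st i6 no-port MEM/MEM
#5 head=7: st;sub i7/i8 pair
#6 head=9: st;mulh i9/i10 pair

PAIRS = 4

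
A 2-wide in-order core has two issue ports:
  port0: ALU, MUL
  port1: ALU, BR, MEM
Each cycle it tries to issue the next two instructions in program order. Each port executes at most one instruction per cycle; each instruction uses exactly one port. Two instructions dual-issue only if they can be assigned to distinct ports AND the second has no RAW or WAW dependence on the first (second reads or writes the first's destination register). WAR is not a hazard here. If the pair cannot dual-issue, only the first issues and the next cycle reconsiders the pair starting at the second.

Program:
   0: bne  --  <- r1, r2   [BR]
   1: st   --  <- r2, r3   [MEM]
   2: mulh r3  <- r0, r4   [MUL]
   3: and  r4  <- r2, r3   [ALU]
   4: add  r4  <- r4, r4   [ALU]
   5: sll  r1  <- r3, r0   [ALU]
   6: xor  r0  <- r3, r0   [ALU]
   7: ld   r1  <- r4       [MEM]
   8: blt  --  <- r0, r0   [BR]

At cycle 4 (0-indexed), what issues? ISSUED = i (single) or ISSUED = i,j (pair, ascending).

ISSUED = 6,7

t=0 i0:bne ; no-port BR/MEM
t=1 i1,i2:st;mulh ; dual
t=2 i3:and ; RAW+WAW r4
t=3 i4,i5:add;sll ; dual
t=4 i6,i7:xor;ld ; dual
t=5 i8:blt ; tail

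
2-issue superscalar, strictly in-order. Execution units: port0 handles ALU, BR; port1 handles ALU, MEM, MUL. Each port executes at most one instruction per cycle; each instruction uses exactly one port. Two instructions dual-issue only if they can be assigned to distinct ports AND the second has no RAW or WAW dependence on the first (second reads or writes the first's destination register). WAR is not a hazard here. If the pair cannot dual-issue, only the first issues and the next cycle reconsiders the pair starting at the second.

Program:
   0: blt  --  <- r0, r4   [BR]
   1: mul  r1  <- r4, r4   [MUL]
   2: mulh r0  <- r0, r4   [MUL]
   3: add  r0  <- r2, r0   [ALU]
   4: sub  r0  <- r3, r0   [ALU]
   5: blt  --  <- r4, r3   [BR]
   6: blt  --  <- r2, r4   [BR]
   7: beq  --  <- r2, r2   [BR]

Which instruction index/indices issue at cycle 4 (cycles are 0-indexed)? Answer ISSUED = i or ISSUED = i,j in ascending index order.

t=0 i0&i1:blt+mul ; pair
t=1 i2:mulh ; RAW+WAW r0
t=2 i3:add ; RAW+WAW r0
t=3 i4&i5:sub+blt ; pair
t=4 i6:blt ; no-port BR/BR
t=5 i7:beq ; tail

ISSUED = 6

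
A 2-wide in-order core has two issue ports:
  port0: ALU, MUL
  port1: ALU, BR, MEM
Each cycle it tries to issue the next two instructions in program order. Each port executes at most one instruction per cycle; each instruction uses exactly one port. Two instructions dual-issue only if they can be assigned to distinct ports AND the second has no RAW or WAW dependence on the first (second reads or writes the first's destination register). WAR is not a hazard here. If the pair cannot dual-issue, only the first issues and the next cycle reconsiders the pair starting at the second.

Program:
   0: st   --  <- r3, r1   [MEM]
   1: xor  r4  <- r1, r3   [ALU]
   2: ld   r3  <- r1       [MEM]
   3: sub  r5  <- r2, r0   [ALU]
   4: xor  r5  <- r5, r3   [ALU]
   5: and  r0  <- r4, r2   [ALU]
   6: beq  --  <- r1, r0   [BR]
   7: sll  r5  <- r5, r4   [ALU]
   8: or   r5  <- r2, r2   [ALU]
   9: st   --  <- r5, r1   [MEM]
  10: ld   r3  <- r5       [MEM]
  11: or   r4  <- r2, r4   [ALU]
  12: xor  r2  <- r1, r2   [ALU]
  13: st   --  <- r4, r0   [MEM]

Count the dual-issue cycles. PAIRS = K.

PAIRS = 6

c0: i0/i1 st.MEM+xor.ALU  dual
c1: i2/i3 ld.MEM+sub.ALU  dual
c2: i4/i5 xor.ALU+and.ALU  dual
c3: i6/i7 beq.BR+sll.ALU  dual
c4: i8 or.ALU  RAW r5
c5: i9 st.MEM  no-port MEM/MEM
c6: i10/i11 ld.MEM+or.ALU  dual
c7: i12/i13 xor.ALU+st.MEM  dual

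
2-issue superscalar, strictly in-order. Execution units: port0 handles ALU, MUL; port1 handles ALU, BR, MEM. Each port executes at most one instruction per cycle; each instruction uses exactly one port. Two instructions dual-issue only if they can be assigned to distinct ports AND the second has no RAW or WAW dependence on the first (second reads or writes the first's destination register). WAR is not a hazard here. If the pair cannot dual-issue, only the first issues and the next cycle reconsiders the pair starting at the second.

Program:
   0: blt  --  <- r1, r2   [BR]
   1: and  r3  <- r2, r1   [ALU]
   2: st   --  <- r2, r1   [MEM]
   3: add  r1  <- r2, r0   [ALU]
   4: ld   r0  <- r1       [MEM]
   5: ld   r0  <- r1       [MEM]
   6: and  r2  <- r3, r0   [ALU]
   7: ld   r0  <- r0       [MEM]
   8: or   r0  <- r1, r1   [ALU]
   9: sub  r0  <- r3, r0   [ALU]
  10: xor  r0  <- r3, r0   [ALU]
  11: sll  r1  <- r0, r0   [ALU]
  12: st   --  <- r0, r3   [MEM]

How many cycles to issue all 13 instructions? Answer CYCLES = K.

CYCLES = 9

c0: i0,i1 blt.BR;and.ALU  pair
c1: i2,i3 st.MEM;add.ALU  pair
c2: i4 ld.MEM  no-port MEM/MEM
c3: i5 ld.MEM  RAW r0
c4: i6,i7 and.ALU;ld.MEM  pair
c5: i8 or.ALU  RAW+WAW r0
c6: i9 sub.ALU  RAW+WAW r0
c7: i10 xor.ALU  RAW r0
c8: i11,i12 sll.ALU;st.MEM  pair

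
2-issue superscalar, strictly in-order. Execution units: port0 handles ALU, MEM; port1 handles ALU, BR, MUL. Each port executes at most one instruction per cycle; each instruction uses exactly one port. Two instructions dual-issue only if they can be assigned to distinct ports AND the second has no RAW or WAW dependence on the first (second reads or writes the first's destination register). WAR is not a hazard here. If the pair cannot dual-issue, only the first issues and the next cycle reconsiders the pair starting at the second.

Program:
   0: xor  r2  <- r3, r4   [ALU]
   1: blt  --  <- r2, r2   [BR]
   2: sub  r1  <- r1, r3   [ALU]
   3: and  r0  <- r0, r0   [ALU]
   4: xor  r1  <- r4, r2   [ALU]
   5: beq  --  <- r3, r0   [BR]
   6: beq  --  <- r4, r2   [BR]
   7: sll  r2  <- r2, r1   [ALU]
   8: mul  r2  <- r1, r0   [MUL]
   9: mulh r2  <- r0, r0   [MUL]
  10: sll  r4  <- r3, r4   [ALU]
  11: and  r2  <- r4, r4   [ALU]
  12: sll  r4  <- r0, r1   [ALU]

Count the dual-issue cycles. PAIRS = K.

  cy0 -> i0 (xor) RAW r2
  cy1 -> i1&i2 (blt;sub) dual
  cy2 -> i3&i4 (and;xor) dual
  cy3 -> i5 (beq) no-port BR/BR
  cy4 -> i6&i7 (beq;sll) dual
  cy5 -> i8 (mul) no-port MUL/MUL
  cy6 -> i9&i10 (mulh;sll) dual
  cy7 -> i11&i12 (and;sll) dual

PAIRS = 5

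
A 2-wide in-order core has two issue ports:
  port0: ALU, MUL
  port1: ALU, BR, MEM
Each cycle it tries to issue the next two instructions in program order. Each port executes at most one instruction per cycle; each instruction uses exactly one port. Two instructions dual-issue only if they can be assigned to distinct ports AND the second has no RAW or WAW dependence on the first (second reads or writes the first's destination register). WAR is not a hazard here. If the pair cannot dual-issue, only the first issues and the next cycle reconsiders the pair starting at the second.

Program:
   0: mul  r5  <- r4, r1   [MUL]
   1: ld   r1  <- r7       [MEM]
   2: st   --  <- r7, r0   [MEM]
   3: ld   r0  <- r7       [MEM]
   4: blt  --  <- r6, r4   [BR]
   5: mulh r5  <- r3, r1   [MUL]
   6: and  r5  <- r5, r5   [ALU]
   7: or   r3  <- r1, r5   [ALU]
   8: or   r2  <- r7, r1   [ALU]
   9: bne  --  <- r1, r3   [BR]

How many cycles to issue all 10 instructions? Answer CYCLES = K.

CYCLES = 7

#0 head=0: mul ld i0,i1 2-wide
#1 head=2: st i2 no-port MEM/MEM
#2 head=3: ld i3 no-port MEM/BR
#3 head=4: blt mulh i4,i5 2-wide
#4 head=6: and i6 RAW r5
#5 head=7: or or i7,i8 2-wide
#6 head=9: bne i9 tail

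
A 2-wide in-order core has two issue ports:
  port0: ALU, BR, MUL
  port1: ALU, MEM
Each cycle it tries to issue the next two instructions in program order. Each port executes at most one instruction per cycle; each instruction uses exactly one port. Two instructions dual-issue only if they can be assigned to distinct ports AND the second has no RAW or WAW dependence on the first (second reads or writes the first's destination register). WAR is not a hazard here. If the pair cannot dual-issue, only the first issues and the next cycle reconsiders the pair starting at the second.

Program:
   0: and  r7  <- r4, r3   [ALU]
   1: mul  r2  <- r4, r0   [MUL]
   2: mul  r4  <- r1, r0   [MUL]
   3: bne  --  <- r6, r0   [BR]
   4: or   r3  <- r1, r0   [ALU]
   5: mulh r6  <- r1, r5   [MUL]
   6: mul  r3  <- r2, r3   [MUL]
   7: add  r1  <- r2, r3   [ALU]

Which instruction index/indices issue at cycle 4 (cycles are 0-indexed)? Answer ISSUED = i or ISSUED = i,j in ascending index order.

ISSUED = 6

0. and mul @i0+i1  | 2-wide
1. mul @i2  | no-port MUL/BR
2. bne or @i3+i4  | 2-wide
3. mulh @i5  | no-port MUL/MUL
4. mul @i6  | RAW r3
5. add @i7  | tail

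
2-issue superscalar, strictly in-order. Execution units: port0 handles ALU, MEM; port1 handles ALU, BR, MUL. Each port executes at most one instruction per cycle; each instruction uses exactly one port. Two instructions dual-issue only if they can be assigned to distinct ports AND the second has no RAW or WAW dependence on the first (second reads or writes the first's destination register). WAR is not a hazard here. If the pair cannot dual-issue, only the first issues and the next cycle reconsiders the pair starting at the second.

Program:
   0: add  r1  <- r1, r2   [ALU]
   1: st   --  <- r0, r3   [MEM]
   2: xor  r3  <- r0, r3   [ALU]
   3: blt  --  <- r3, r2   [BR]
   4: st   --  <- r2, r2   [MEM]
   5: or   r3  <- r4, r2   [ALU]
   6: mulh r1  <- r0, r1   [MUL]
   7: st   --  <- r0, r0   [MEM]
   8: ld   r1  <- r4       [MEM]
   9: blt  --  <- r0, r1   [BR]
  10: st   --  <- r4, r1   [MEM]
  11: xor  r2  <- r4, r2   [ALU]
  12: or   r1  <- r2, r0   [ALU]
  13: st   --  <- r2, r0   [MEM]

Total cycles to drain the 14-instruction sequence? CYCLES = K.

CYCLES = 9

t=0 i0+i1:add.ALU st.MEM ; dual
t=1 i2:xor.ALU ; RAW r3
t=2 i3+i4:blt.BR st.MEM ; dual
t=3 i5+i6:or.ALU mulh.MUL ; dual
t=4 i7:st.MEM ; no-port MEM/MEM
t=5 i8:ld.MEM ; RAW r1
t=6 i9+i10:blt.BR st.MEM ; dual
t=7 i11:xor.ALU ; RAW r2
t=8 i12+i13:or.ALU st.MEM ; dual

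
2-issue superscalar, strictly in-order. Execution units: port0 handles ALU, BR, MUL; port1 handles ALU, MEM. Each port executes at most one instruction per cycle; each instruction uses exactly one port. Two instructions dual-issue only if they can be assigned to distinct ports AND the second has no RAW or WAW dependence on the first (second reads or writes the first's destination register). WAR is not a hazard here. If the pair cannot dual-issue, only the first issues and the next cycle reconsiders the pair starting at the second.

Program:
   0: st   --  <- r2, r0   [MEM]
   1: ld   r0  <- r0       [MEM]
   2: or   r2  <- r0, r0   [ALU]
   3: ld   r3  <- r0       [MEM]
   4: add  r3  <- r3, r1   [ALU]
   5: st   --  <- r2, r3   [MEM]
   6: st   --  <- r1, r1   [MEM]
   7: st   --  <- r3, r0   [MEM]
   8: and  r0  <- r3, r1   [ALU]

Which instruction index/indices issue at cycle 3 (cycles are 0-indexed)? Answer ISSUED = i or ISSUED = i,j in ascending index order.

[0] i0  st.MEM  -- no-port MEM/MEM
[1] i1  ld.MEM  -- RAW r0
[2] i2,i3  or.ALU+ld.MEM  -- pair
[3] i4  add.ALU  -- RAW r3
[4] i5  st.MEM  -- no-port MEM/MEM
[5] i6  st.MEM  -- no-port MEM/MEM
[6] i7,i8  st.MEM+and.ALU  -- pair

ISSUED = 4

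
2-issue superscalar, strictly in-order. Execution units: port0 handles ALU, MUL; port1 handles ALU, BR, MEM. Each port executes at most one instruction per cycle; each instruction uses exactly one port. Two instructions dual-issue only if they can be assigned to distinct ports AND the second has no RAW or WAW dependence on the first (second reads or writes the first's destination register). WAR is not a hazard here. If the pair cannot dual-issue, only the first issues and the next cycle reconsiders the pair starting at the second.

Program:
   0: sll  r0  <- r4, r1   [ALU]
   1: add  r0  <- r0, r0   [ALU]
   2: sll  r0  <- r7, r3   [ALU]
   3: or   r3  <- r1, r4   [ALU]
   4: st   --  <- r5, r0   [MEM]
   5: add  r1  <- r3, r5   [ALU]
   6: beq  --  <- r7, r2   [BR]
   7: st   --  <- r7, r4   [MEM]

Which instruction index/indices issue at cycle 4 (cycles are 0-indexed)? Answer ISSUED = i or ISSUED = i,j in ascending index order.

  cy0 -> i0 (sll.ALU) RAW+WAW r0
  cy1 -> i1 (add.ALU) WAW r0
  cy2 -> i2/i3 (sll.ALU+or.ALU) dual
  cy3 -> i4/i5 (st.MEM+add.ALU) dual
  cy4 -> i6 (beq.BR) no-port BR/MEM
  cy5 -> i7 (st.MEM) tail

ISSUED = 6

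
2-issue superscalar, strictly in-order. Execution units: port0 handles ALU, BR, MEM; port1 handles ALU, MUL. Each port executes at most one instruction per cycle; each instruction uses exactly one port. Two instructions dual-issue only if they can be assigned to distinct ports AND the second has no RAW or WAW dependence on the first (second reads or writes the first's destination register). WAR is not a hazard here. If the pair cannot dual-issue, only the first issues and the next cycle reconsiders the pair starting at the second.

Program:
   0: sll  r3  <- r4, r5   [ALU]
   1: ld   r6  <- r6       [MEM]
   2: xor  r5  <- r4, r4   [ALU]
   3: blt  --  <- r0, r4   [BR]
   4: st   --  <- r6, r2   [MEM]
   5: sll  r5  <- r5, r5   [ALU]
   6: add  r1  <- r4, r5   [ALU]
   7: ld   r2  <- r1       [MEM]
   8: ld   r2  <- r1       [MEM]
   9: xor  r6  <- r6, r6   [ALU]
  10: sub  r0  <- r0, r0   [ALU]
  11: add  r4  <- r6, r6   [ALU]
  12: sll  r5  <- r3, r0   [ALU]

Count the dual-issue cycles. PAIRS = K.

  cy0 -> i0+i1 (sll ld) 2-wide
  cy1 -> i2+i3 (xor blt) 2-wide
  cy2 -> i4+i5 (st sll) 2-wide
  cy3 -> i6 (add) RAW r1
  cy4 -> i7 (ld) no-port MEM/MEM
  cy5 -> i8+i9 (ld xor) 2-wide
  cy6 -> i10+i11 (sub add) 2-wide
  cy7 -> i12 (sll) tail

PAIRS = 5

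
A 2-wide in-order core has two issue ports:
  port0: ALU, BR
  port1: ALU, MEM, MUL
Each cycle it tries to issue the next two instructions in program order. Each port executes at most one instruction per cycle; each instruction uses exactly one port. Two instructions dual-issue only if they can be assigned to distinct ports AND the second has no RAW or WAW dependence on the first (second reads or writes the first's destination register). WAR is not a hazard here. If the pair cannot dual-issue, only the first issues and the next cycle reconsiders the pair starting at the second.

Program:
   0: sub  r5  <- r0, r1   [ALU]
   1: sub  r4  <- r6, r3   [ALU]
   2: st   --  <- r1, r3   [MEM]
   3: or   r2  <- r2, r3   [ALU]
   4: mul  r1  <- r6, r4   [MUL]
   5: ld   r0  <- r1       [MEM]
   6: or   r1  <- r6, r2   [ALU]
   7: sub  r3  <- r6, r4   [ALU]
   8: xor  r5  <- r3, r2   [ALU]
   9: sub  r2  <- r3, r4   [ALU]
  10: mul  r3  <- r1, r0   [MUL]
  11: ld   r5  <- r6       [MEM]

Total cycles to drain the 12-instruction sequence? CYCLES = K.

t=0 i0+i1:sub sub ; pair
t=1 i2+i3:st or ; pair
t=2 i4:mul ; no-port MUL/MEM
t=3 i5+i6:ld or ; pair
t=4 i7:sub ; RAW r3
t=5 i8+i9:xor sub ; pair
t=6 i10:mul ; no-port MUL/MEM
t=7 i11:ld ; tail

CYCLES = 8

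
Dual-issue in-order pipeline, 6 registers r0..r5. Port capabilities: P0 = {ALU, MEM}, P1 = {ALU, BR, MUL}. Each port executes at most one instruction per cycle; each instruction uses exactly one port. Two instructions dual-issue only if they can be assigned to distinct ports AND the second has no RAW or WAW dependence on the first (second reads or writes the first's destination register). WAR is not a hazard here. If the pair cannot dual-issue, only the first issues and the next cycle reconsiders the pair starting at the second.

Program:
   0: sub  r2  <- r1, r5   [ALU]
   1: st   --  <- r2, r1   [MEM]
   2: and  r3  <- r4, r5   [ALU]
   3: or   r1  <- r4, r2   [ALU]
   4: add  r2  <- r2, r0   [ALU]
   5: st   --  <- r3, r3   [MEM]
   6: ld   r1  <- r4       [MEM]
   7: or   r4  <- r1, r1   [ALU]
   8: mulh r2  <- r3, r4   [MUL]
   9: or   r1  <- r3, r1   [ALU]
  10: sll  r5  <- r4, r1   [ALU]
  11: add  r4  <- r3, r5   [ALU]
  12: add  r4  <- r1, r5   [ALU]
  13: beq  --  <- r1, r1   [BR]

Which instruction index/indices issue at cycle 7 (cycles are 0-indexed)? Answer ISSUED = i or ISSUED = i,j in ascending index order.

ISSUED = 10

t=0 i0:sub ; RAW r2
t=1 i1,i2:st and ; pair
t=2 i3,i4:or add ; pair
t=3 i5:st ; no-port MEM/MEM
t=4 i6:ld ; RAW r1
t=5 i7:or ; RAW r4
t=6 i8,i9:mulh or ; pair
t=7 i10:sll ; RAW r5
t=8 i11:add ; WAW r4
t=9 i12,i13:add beq ; pair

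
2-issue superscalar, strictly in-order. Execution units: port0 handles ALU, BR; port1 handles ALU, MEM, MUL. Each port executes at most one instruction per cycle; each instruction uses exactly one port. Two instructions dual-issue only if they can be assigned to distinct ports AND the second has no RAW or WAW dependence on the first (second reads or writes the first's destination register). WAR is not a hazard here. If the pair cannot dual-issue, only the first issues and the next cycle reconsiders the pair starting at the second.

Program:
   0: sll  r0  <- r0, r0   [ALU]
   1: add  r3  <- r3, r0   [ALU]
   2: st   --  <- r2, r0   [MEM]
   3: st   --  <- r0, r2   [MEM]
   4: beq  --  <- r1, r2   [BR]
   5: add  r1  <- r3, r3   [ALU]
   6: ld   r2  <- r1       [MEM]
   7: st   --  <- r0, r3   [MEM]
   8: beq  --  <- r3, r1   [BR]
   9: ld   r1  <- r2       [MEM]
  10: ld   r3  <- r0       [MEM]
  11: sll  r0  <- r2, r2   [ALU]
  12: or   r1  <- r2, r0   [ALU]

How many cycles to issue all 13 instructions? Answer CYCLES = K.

CYCLES = 9

[0] i0  sll  -- RAW r0
[1] i1+i2  add st  -- dual
[2] i3+i4  st beq  -- dual
[3] i5  add  -- RAW r1
[4] i6  ld  -- no-port MEM/MEM
[5] i7+i8  st beq  -- dual
[6] i9  ld  -- no-port MEM/MEM
[7] i10+i11  ld sll  -- dual
[8] i12  or  -- tail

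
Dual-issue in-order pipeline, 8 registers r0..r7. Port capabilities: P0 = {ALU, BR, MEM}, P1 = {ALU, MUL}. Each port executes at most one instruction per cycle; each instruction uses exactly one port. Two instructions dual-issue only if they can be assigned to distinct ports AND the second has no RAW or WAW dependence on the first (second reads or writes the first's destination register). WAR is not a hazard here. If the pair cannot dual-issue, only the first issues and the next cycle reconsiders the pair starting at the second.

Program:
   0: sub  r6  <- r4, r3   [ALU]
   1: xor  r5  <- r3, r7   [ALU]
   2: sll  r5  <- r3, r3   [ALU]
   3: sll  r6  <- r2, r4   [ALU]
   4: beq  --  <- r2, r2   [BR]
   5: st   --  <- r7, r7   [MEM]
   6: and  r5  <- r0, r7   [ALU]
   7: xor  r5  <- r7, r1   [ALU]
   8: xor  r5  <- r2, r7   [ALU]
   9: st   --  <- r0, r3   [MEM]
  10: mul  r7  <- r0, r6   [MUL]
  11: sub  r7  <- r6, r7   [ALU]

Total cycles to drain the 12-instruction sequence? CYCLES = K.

[0] i0,i1  sub.ALU/xor.ALU  -- pair
[1] i2,i3  sll.ALU/sll.ALU  -- pair
[2] i4  beq.BR  -- no-port BR/MEM
[3] i5,i6  st.MEM/and.ALU  -- pair
[4] i7  xor.ALU  -- WAW r5
[5] i8,i9  xor.ALU/st.MEM  -- pair
[6] i10  mul.MUL  -- RAW+WAW r7
[7] i11  sub.ALU  -- tail

CYCLES = 8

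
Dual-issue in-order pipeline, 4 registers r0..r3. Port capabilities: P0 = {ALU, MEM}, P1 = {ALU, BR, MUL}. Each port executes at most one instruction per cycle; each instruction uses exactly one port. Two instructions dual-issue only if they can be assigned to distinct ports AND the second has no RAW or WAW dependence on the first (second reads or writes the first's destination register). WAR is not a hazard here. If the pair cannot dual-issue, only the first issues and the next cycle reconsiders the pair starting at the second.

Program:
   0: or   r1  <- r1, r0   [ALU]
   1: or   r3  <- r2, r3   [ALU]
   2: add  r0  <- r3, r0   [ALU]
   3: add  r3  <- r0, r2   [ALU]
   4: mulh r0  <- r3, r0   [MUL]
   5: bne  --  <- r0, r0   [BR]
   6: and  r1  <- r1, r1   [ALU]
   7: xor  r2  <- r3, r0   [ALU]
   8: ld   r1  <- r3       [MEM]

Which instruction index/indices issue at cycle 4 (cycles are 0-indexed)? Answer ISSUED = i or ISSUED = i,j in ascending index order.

t=0 i0+i1:or.ALU/or.ALU ; pair
t=1 i2:add.ALU ; RAW r0
t=2 i3:add.ALU ; RAW r3
t=3 i4:mulh.MUL ; no-port MUL/BR
t=4 i5+i6:bne.BR/and.ALU ; pair
t=5 i7+i8:xor.ALU/ld.MEM ; pair

ISSUED = 5,6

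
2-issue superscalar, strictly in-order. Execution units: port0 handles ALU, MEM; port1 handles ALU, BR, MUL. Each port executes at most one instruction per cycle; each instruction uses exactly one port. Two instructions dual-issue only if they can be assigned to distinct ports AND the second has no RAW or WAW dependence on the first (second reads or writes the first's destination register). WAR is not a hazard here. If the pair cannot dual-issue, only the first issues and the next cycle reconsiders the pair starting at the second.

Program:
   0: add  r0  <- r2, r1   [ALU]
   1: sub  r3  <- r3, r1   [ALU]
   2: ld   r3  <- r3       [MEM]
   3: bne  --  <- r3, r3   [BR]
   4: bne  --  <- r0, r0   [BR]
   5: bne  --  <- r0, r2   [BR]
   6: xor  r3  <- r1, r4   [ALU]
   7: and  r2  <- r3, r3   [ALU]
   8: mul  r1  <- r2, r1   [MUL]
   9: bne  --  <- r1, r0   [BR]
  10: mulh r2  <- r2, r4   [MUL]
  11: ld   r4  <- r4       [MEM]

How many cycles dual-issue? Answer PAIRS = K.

PAIRS = 3

[0] i0&i1  add+sub  -- 2-wide
[1] i2  ld  -- RAW r3
[2] i3  bne  -- no-port BR/BR
[3] i4  bne  -- no-port BR/BR
[4] i5&i6  bne+xor  -- 2-wide
[5] i7  and  -- RAW r2
[6] i8  mul  -- no-port MUL/BR
[7] i9  bne  -- no-port BR/MUL
[8] i10&i11  mulh+ld  -- 2-wide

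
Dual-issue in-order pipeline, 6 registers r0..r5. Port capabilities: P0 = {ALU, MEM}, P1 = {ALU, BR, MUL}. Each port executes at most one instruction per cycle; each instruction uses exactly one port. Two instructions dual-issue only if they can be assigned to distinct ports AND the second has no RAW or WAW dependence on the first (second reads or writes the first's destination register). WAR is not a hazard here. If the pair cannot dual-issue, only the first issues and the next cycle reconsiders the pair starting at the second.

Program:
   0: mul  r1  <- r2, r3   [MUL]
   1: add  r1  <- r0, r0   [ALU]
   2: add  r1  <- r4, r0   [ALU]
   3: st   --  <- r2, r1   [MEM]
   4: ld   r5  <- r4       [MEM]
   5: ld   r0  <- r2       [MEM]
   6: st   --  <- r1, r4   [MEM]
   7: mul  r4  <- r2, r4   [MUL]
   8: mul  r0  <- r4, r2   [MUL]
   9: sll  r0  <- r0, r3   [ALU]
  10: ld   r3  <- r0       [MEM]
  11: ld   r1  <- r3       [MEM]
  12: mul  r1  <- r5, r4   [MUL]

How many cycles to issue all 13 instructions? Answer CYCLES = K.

CYCLES = 12

t=0 i0:mul.MUL ; WAW r1
t=1 i1:add.ALU ; WAW r1
t=2 i2:add.ALU ; RAW r1
t=3 i3:st.MEM ; no-port MEM/MEM
t=4 i4:ld.MEM ; no-port MEM/MEM
t=5 i5:ld.MEM ; no-port MEM/MEM
t=6 i6/i7:st.MEM;mul.MUL ; pair
t=7 i8:mul.MUL ; RAW+WAW r0
t=8 i9:sll.ALU ; RAW r0
t=9 i10:ld.MEM ; no-port MEM/MEM
t=10 i11:ld.MEM ; WAW r1
t=11 i12:mul.MUL ; tail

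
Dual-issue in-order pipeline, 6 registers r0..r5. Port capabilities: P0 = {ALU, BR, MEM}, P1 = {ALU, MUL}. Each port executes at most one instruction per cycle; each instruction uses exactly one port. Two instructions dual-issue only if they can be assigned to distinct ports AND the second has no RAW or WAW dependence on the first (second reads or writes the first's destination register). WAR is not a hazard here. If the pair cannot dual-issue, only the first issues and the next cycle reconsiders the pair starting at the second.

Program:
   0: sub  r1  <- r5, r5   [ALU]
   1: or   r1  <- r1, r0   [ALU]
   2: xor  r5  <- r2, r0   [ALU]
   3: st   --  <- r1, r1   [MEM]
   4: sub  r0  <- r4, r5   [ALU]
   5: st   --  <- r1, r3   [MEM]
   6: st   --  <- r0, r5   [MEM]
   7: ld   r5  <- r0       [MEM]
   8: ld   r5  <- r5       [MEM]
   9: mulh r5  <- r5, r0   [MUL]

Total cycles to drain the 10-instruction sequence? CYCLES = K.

#0 head=0: sub.ALU i0 RAW+WAW r1
#1 head=1: or.ALU xor.ALU i1&i2 dual
#2 head=3: st.MEM sub.ALU i3&i4 dual
#3 head=5: st.MEM i5 no-port MEM/MEM
#4 head=6: st.MEM i6 no-port MEM/MEM
#5 head=7: ld.MEM i7 no-port MEM/MEM
#6 head=8: ld.MEM i8 RAW+WAW r5
#7 head=9: mulh.MUL i9 tail

CYCLES = 8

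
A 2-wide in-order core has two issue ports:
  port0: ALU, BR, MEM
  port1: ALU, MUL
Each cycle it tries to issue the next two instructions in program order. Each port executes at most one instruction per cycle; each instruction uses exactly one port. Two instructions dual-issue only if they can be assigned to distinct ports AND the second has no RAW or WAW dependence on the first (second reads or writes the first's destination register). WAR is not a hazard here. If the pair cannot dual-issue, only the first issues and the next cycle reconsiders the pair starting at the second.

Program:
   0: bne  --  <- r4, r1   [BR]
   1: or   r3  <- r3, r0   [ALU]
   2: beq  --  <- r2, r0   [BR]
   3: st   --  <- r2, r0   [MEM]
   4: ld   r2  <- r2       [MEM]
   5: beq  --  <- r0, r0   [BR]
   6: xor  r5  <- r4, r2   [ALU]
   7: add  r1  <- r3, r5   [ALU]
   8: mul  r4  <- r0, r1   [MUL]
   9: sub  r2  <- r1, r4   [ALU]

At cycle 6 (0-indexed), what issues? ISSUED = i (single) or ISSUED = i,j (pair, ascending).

#0 head=0: bne.BR/or.ALU i0/i1 2-wide
#1 head=2: beq.BR i2 no-port BR/MEM
#2 head=3: st.MEM i3 no-port MEM/MEM
#3 head=4: ld.MEM i4 no-port MEM/BR
#4 head=5: beq.BR/xor.ALU i5/i6 2-wide
#5 head=7: add.ALU i7 RAW r1
#6 head=8: mul.MUL i8 RAW r4
#7 head=9: sub.ALU i9 tail

ISSUED = 8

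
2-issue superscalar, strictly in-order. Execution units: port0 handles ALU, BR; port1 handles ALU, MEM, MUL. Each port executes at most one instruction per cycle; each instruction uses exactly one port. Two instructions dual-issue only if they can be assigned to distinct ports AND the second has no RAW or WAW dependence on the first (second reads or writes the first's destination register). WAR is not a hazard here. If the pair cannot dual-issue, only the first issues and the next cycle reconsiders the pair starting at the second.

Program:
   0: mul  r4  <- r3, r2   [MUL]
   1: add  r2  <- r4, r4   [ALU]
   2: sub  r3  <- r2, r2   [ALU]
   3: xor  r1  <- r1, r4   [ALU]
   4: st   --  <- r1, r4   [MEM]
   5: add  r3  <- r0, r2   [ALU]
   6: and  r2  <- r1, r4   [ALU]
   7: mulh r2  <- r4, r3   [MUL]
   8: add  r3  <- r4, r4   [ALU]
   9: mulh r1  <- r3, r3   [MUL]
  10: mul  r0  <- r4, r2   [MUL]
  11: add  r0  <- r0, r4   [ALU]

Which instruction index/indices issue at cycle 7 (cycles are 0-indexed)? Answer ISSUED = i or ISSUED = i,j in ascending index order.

#0 head=0: mul.MUL i0 RAW r4
#1 head=1: add.ALU i1 RAW r2
#2 head=2: sub.ALU+xor.ALU i2/i3 dual
#3 head=4: st.MEM+add.ALU i4/i5 dual
#4 head=6: and.ALU i6 WAW r2
#5 head=7: mulh.MUL+add.ALU i7/i8 dual
#6 head=9: mulh.MUL i9 no-port MUL/MUL
#7 head=10: mul.MUL i10 RAW+WAW r0
#8 head=11: add.ALU i11 tail

ISSUED = 10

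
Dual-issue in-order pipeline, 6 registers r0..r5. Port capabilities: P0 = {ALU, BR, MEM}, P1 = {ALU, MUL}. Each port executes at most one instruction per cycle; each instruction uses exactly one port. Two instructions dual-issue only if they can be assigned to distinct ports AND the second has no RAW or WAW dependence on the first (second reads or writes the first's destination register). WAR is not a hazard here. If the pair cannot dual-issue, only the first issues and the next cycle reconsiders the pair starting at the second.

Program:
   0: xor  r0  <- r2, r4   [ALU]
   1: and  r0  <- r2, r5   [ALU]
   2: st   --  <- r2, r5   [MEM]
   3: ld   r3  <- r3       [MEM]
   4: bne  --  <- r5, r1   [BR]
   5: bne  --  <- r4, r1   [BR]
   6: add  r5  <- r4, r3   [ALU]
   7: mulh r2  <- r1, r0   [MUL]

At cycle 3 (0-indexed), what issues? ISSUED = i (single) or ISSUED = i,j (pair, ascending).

ISSUED = 4

0. xor.ALU @i0  | WAW r0
1. and.ALU;st.MEM @i1,i2  | 2-wide
2. ld.MEM @i3  | no-port MEM/BR
3. bne.BR @i4  | no-port BR/BR
4. bne.BR;add.ALU @i5,i6  | 2-wide
5. mulh.MUL @i7  | tail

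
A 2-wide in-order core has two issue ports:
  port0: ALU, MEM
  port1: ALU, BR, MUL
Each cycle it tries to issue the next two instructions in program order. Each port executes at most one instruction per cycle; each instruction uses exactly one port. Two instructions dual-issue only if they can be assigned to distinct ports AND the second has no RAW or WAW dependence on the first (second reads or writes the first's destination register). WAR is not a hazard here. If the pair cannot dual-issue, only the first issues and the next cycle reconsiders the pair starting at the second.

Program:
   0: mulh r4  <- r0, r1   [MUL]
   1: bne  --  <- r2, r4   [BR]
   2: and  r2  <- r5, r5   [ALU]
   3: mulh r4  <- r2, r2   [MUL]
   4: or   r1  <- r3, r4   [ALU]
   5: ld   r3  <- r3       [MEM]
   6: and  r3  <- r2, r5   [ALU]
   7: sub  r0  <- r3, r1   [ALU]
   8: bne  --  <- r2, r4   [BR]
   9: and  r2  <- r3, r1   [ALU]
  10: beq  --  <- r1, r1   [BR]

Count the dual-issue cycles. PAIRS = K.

PAIRS = 4

  cy0 -> i0 (mulh.MUL) no-port MUL/BR
  cy1 -> i1+i2 (bne.BR and.ALU) pair
  cy2 -> i3 (mulh.MUL) RAW r4
  cy3 -> i4+i5 (or.ALU ld.MEM) pair
  cy4 -> i6 (and.ALU) RAW r3
  cy5 -> i7+i8 (sub.ALU bne.BR) pair
  cy6 -> i9+i10 (and.ALU beq.BR) pair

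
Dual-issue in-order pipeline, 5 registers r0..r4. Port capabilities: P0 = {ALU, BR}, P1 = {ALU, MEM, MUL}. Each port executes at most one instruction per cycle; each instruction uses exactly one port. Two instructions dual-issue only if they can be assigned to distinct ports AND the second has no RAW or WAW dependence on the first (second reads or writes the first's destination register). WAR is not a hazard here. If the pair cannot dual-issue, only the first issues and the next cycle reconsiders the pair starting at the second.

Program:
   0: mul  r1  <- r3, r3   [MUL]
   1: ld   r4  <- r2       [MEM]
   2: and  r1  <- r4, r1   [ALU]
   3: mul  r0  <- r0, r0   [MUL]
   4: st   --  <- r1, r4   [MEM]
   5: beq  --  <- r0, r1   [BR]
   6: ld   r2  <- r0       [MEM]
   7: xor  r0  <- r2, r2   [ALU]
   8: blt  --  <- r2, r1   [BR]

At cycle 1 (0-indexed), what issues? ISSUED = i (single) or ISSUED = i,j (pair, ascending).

  cy0 -> i0 (mul.MUL) no-port MUL/MEM
  cy1 -> i1 (ld.MEM) RAW r4
  cy2 -> i2/i3 (and.ALU+mul.MUL) pair
  cy3 -> i4/i5 (st.MEM+beq.BR) pair
  cy4 -> i6 (ld.MEM) RAW r2
  cy5 -> i7/i8 (xor.ALU+blt.BR) pair

ISSUED = 1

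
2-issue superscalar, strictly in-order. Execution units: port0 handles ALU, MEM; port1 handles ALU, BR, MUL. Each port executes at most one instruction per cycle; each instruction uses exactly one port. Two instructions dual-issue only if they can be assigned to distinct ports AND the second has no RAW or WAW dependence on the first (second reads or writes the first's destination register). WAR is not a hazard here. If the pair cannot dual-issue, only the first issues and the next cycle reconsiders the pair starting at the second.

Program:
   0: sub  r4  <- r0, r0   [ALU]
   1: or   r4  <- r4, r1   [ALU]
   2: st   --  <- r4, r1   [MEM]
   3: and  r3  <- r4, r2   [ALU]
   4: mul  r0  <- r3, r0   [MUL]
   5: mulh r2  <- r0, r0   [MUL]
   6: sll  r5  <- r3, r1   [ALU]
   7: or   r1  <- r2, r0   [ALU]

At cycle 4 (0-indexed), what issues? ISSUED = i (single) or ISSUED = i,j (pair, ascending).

ISSUED = 5,6

  cy0 -> i0 (sub) RAW+WAW r4
  cy1 -> i1 (or) RAW r4
  cy2 -> i2/i3 (st;and) pair
  cy3 -> i4 (mul) no-port MUL/MUL
  cy4 -> i5/i6 (mulh;sll) pair
  cy5 -> i7 (or) tail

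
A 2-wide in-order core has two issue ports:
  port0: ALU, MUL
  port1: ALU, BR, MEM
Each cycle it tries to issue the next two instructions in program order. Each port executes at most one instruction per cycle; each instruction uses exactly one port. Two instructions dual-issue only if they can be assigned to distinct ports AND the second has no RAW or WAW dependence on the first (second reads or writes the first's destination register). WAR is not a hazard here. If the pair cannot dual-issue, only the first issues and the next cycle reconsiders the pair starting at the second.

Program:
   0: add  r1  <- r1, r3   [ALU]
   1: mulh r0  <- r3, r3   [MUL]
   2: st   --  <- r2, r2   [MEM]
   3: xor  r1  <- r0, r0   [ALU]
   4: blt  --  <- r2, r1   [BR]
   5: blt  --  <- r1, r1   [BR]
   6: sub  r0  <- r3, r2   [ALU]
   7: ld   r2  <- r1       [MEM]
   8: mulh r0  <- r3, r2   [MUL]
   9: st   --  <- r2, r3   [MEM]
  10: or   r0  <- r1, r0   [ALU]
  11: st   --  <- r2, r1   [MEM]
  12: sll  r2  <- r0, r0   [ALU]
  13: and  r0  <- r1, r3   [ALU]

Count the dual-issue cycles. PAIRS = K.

PAIRS = 6

0. add.ALU/mulh.MUL @i0/i1  | 2-wide
1. st.MEM/xor.ALU @i2/i3  | 2-wide
2. blt.BR @i4  | no-port BR/BR
3. blt.BR/sub.ALU @i5/i6  | 2-wide
4. ld.MEM @i7  | RAW r2
5. mulh.MUL/st.MEM @i8/i9  | 2-wide
6. or.ALU/st.MEM @i10/i11  | 2-wide
7. sll.ALU/and.ALU @i12/i13  | 2-wide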